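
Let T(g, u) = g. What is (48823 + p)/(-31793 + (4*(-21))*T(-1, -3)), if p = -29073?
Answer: -19750/31709 ≈ -0.62285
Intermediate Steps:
(48823 + p)/(-31793 + (4*(-21))*T(-1, -3)) = (48823 - 29073)/(-31793 + (4*(-21))*(-1)) = 19750/(-31793 - 84*(-1)) = 19750/(-31793 + 84) = 19750/(-31709) = 19750*(-1/31709) = -19750/31709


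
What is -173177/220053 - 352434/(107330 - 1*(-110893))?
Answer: -4272050499/1778541697 ≈ -2.4020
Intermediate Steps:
-173177/220053 - 352434/(107330 - 1*(-110893)) = -173177*1/220053 - 352434/(107330 + 110893) = -173177/220053 - 352434/218223 = -173177/220053 - 352434*1/218223 = -173177/220053 - 117478/72741 = -4272050499/1778541697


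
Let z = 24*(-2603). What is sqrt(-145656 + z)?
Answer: 16*I*sqrt(813) ≈ 456.21*I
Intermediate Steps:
z = -62472
sqrt(-145656 + z) = sqrt(-145656 - 62472) = sqrt(-208128) = 16*I*sqrt(813)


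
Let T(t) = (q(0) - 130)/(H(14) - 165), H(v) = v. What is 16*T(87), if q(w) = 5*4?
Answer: 1760/151 ≈ 11.656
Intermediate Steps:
q(w) = 20
T(t) = 110/151 (T(t) = (20 - 130)/(14 - 165) = -110/(-151) = -110*(-1/151) = 110/151)
16*T(87) = 16*(110/151) = 1760/151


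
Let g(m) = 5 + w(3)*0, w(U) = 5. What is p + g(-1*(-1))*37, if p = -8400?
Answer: -8215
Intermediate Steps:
g(m) = 5 (g(m) = 5 + 5*0 = 5 + 0 = 5)
p + g(-1*(-1))*37 = -8400 + 5*37 = -8400 + 185 = -8215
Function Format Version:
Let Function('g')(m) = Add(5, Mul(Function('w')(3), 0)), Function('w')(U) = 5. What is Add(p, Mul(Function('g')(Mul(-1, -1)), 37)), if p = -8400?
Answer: -8215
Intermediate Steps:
Function('g')(m) = 5 (Function('g')(m) = Add(5, Mul(5, 0)) = Add(5, 0) = 5)
Add(p, Mul(Function('g')(Mul(-1, -1)), 37)) = Add(-8400, Mul(5, 37)) = Add(-8400, 185) = -8215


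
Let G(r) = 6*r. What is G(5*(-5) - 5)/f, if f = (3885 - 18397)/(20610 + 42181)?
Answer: 2825595/3628 ≈ 778.83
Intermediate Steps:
f = -14512/62791 ≈ -0.23112
G(5*(-5) - 5)/f = (6*(5*(-5) - 5))/(-14512/62791) = (6*(-25 - 5))*(-62791/14512) = (6*(-30))*(-62791/14512) = -180*(-62791/14512) = 2825595/3628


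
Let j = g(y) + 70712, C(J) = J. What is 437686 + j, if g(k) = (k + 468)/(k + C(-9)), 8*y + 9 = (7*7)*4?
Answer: 58469701/115 ≈ 5.0843e+5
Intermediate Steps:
y = 187/8 (y = -9/8 + ((7*7)*4)/8 = -9/8 + (49*4)/8 = -9/8 + (1/8)*196 = -9/8 + 49/2 = 187/8 ≈ 23.375)
g(k) = (468 + k)/(-9 + k) (g(k) = (k + 468)/(k - 9) = (468 + k)/(-9 + k))
j = 8135811/115 (j = (468 + 187/8)/(-9 + 187/8) + 70712 = (3931/8)/(115/8) + 70712 = (8/115)*(3931/8) + 70712 = 3931/115 + 70712 = 8135811/115 ≈ 70746.)
437686 + j = 437686 + 8135811/115 = 58469701/115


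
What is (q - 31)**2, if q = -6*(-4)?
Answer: 49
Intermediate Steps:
q = 24
(q - 31)**2 = (24 - 31)**2 = (-7)**2 = 49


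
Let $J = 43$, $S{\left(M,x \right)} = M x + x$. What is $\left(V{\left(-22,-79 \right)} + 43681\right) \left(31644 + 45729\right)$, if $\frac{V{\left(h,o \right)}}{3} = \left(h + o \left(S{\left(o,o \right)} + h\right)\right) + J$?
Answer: $-109207037628$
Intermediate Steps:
$S{\left(M,x \right)} = x + M x$
$V{\left(h,o \right)} = 129 + 3 h + 3 o \left(h + o \left(1 + o\right)\right)$ ($V{\left(h,o \right)} = 3 \left(\left(h + o \left(o \left(1 + o\right) + h\right)\right) + 43\right) = 3 \left(\left(h + o \left(h + o \left(1 + o\right)\right)\right) + 43\right) = 3 \left(43 + h + o \left(h + o \left(1 + o\right)\right)\right) = 129 + 3 h + 3 o \left(h + o \left(1 + o\right)\right)$)
$\left(V{\left(-22,-79 \right)} + 43681\right) \left(31644 + 45729\right) = \left(\left(129 + 3 \left(-22\right) + 3 \left(-22\right) \left(-79\right) + 3 \left(-79\right)^{2} \left(1 - 79\right)\right) + 43681\right) \left(31644 + 45729\right) = \left(\left(129 - 66 + 5214 + 3 \cdot 6241 \left(-78\right)\right) + 43681\right) 77373 = \left(\left(129 - 66 + 5214 - 1460394\right) + 43681\right) 77373 = \left(-1455117 + 43681\right) 77373 = \left(-1411436\right) 77373 = -109207037628$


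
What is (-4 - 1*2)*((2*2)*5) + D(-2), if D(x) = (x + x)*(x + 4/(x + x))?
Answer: -108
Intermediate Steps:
D(x) = 2*x*(x + 2/x) (D(x) = (2*x)*(x + 4/((2*x))) = (2*x)*(x + 4*(1/(2*x))) = (2*x)*(x + 2/x) = 2*x*(x + 2/x))
(-4 - 1*2)*((2*2)*5) + D(-2) = (-4 - 1*2)*((2*2)*5) + (4 + 2*(-2)²) = (-4 - 2)*(4*5) + (4 + 2*4) = -6*20 + (4 + 8) = -120 + 12 = -108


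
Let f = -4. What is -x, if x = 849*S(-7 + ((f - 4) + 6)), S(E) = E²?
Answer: -68769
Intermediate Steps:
x = 68769 (x = 849*(-7 + ((-4 - 4) + 6))² = 849*(-7 + (-8 + 6))² = 849*(-7 - 2)² = 849*(-9)² = 849*81 = 68769)
-x = -1*68769 = -68769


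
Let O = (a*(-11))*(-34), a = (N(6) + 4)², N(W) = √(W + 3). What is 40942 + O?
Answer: 59268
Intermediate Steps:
N(W) = √(3 + W)
a = 49 (a = (√(3 + 6) + 4)² = (√9 + 4)² = (3 + 4)² = 7² = 49)
O = 18326 (O = (49*(-11))*(-34) = -539*(-34) = 18326)
40942 + O = 40942 + 18326 = 59268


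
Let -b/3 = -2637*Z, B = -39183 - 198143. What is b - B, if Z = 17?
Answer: 371813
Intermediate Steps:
B = -237326
b = 134487 (b = -(-7911)*17 = -3*(-44829) = 134487)
b - B = 134487 - 1*(-237326) = 134487 + 237326 = 371813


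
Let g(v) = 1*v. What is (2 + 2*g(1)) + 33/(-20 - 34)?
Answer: 61/18 ≈ 3.3889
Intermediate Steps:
g(v) = v
(2 + 2*g(1)) + 33/(-20 - 34) = (2 + 2*1) + 33/(-20 - 34) = (2 + 2) + 33/(-54) = 4 - 1/54*33 = 4 - 11/18 = 61/18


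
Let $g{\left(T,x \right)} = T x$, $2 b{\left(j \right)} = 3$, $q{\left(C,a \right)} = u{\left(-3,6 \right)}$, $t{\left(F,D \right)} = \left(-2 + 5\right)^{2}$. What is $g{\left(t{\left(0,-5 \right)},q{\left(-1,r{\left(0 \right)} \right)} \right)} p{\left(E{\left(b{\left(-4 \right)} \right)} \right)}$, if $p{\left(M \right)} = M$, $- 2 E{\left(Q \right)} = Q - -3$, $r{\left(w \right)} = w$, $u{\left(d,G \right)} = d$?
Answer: $\frac{243}{4} \approx 60.75$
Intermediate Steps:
$t{\left(F,D \right)} = 9$ ($t{\left(F,D \right)} = 3^{2} = 9$)
$q{\left(C,a \right)} = -3$
$b{\left(j \right)} = \frac{3}{2}$ ($b{\left(j \right)} = \frac{1}{2} \cdot 3 = \frac{3}{2}$)
$E{\left(Q \right)} = - \frac{3}{2} - \frac{Q}{2}$ ($E{\left(Q \right)} = - \frac{Q - -3}{2} = - \frac{Q + 3}{2} = - \frac{3 + Q}{2} = - \frac{3}{2} - \frac{Q}{2}$)
$g{\left(t{\left(0,-5 \right)},q{\left(-1,r{\left(0 \right)} \right)} \right)} p{\left(E{\left(b{\left(-4 \right)} \right)} \right)} = 9 \left(-3\right) \left(- \frac{3}{2} - \frac{3}{4}\right) = - 27 \left(- \frac{3}{2} - \frac{3}{4}\right) = \left(-27\right) \left(- \frac{9}{4}\right) = \frac{243}{4}$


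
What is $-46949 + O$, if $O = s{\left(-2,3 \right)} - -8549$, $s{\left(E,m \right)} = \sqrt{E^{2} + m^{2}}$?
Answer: $-38400 + \sqrt{13} \approx -38396.0$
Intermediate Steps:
$O = 8549 + \sqrt{13}$ ($O = \sqrt{\left(-2\right)^{2} + 3^{2}} - -8549 = \sqrt{4 + 9} + 8549 = \sqrt{13} + 8549 = 8549 + \sqrt{13} \approx 8552.6$)
$-46949 + O = -46949 + \left(8549 + \sqrt{13}\right) = -38400 + \sqrt{13}$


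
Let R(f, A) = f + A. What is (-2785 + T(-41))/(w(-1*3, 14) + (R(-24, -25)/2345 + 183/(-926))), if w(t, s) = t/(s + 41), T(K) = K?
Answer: 9643188060/931783 ≈ 10349.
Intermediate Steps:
R(f, A) = A + f
w(t, s) = t/(41 + s)
(-2785 + T(-41))/(w(-1*3, 14) + (R(-24, -25)/2345 + 183/(-926))) = (-2785 - 41)/((-1*3)/(41 + 14) + ((-25 - 24)/2345 + 183/(-926))) = -2826/(-3/55 + (-49*1/2345 + 183*(-1/926))) = -2826/(-3*1/55 + (-7/335 - 183/926)) = -2826/(-3/55 - 67787/310210) = -2826/(-931783/3412310) = -2826*(-3412310/931783) = 9643188060/931783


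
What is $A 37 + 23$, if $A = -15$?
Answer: $-532$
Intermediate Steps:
$A 37 + 23 = \left(-15\right) 37 + 23 = -555 + 23 = -532$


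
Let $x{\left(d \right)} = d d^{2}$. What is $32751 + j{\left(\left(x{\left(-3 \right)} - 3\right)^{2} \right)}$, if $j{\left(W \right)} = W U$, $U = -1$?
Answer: $31851$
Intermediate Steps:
$x{\left(d \right)} = d^{3}$
$j{\left(W \right)} = - W$ ($j{\left(W \right)} = W \left(-1\right) = - W$)
$32751 + j{\left(\left(x{\left(-3 \right)} - 3\right)^{2} \right)} = 32751 - \left(\left(-3\right)^{3} - 3\right)^{2} = 32751 - \left(-27 - 3\right)^{2} = 32751 - \left(-30\right)^{2} = 32751 - 900 = 31851$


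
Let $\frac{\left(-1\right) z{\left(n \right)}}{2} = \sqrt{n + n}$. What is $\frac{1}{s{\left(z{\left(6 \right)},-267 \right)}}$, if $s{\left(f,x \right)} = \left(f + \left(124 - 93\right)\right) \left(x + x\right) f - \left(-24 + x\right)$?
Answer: $\frac{8447}{4170503229} + \frac{22072 \sqrt{3}}{4170503229} \approx 1.1192 \cdot 10^{-5}$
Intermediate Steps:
$z{\left(n \right)} = - 2 \sqrt{2} \sqrt{n}$ ($z{\left(n \right)} = - 2 \sqrt{n + n} = - 2 \sqrt{2 n} = - 2 \sqrt{2} \sqrt{n}$)
$s{\left(f,x \right)} = 24 - x + 2 f x \left(31 + f\right)$ ($s{\left(f,x \right)} = \left(f + \left(124 - 93\right)\right) 2 x f - \left(-24 + x\right) = \left(f + 31\right) 2 x f - \left(-24 + x\right) = \left(31 + f\right) 2 x f - \left(-24 + x\right) = 2 x \left(31 + f\right) f - \left(-24 + x\right) = 2 f x \left(31 + f\right) - \left(-24 + x\right) = 24 - x + 2 f x \left(31 + f\right)$)
$\frac{1}{s{\left(z{\left(6 \right)},-267 \right)}} = \frac{1}{24 - -267 + 2 \left(-267\right) \left(- 2 \sqrt{2} \sqrt{6}\right)^{2} + 62 \left(- 2 \sqrt{2} \sqrt{6}\right) \left(-267\right)} = \frac{1}{24 + 267 + 2 \left(-267\right) \left(- 4 \sqrt{3}\right)^{2} + 62 \left(- 4 \sqrt{3}\right) \left(-267\right)} = \frac{1}{24 + 267 + 2 \left(-267\right) 48 + 66216 \sqrt{3}} = \frac{1}{24 + 267 - 25632 + 66216 \sqrt{3}} = \frac{1}{-25341 + 66216 \sqrt{3}}$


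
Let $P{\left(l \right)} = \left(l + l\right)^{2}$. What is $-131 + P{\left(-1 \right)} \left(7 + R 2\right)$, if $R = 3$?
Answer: $-79$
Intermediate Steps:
$P{\left(l \right)} = 4 l^{2}$ ($P{\left(l \right)} = \left(2 l\right)^{2} = 4 l^{2}$)
$-131 + P{\left(-1 \right)} \left(7 + R 2\right) = -131 + 4 \left(-1\right)^{2} \left(7 + 3 \cdot 2\right) = -131 + 4 \cdot 1 \left(7 + 6\right) = -131 + 4 \cdot 13 = -131 + 52 = -79$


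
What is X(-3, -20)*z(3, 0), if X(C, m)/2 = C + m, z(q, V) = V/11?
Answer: 0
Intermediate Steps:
z(q, V) = V/11 (z(q, V) = V*(1/11) = V/11)
X(C, m) = 2*C + 2*m (X(C, m) = 2*(C + m) = 2*C + 2*m)
X(-3, -20)*z(3, 0) = (2*(-3) + 2*(-20))*((1/11)*0) = (-6 - 40)*0 = -46*0 = 0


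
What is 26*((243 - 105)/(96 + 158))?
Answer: 1794/127 ≈ 14.126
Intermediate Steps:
26*((243 - 105)/(96 + 158)) = 26*(138/254) = 26*(138*(1/254)) = 26*(69/127) = 1794/127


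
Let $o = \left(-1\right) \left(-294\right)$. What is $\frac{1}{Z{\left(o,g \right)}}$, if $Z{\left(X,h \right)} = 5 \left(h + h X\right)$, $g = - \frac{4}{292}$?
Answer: $- \frac{73}{1475} \approx -0.049492$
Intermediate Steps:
$o = 294$
$g = - \frac{1}{73}$ ($g = \left(-4\right) \frac{1}{292} = - \frac{1}{73} \approx -0.013699$)
$Z{\left(X,h \right)} = 5 h + 5 X h$ ($Z{\left(X,h \right)} = 5 \left(h + X h\right) = 5 h + 5 X h$)
$\frac{1}{Z{\left(o,g \right)}} = \frac{1}{5 \left(- \frac{1}{73}\right) \left(1 + 294\right)} = \frac{1}{5 \left(- \frac{1}{73}\right) 295} = \frac{1}{- \frac{1475}{73}} = - \frac{73}{1475}$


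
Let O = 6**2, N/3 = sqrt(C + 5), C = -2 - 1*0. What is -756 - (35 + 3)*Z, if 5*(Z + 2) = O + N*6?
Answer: -4768/5 - 684*sqrt(3)/5 ≈ -1190.5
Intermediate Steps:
C = -2 (C = -2 + 0 = -2)
N = 3*sqrt(3) (N = 3*sqrt(-2 + 5) = 3*sqrt(3) ≈ 5.1962)
O = 36
Z = 26/5 + 18*sqrt(3)/5 (Z = -2 + (36 + (3*sqrt(3))*6)/5 = -2 + (36 + 18*sqrt(3))/5 = -2 + (36/5 + 18*sqrt(3)/5) = 26/5 + 18*sqrt(3)/5 ≈ 11.435)
-756 - (35 + 3)*Z = -756 - (35 + 3)*(26/5 + 18*sqrt(3)/5) = -756 - 38*(26/5 + 18*sqrt(3)/5) = -756 - (988/5 + 684*sqrt(3)/5) = -756 + (-988/5 - 684*sqrt(3)/5) = -4768/5 - 684*sqrt(3)/5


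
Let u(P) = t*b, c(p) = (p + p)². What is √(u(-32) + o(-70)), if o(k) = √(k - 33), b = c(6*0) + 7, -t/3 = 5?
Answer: √(-105 + I*√103) ≈ 0.49464 + 10.259*I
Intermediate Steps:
c(p) = 4*p² (c(p) = (2*p)² = 4*p²)
t = -15 (t = -3*5 = -15)
b = 7 (b = 4*(6*0)² + 7 = 4*0² + 7 = 4*0 + 7 = 0 + 7 = 7)
u(P) = -105 (u(P) = -15*7 = -105)
o(k) = √(-33 + k)
√(u(-32) + o(-70)) = √(-105 + √(-33 - 70)) = √(-105 + √(-103)) = √(-105 + I*√103)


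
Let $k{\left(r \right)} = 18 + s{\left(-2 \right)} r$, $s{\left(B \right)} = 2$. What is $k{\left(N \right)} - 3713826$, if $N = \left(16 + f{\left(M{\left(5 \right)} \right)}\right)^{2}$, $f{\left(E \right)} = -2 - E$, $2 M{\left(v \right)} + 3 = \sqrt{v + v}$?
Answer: $-3713808 + \frac{\left(31 - \sqrt{10}\right)^{2}}{2} \approx -3.7134 \cdot 10^{6}$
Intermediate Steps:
$M{\left(v \right)} = - \frac{3}{2} + \frac{\sqrt{2} \sqrt{v}}{2}$ ($M{\left(v \right)} = - \frac{3}{2} + \frac{\sqrt{v + v}}{2} = - \frac{3}{2} + \frac{\sqrt{2 v}}{2} = - \frac{3}{2} + \frac{\sqrt{2} \sqrt{v}}{2}$)
$N = \left(\frac{31}{2} - \frac{\sqrt{10}}{2}\right)^{2}$ ($N = \left(16 - \left(\frac{1}{2} + \frac{\sqrt{2} \sqrt{5}}{2}\right)\right)^{2} = \left(16 - \left(\frac{1}{2} + \frac{\sqrt{10}}{2}\right)\right)^{2} = \left(\frac{31}{2} - \frac{\sqrt{10}}{2}\right)^{2} \approx 193.73$)
$k{\left(r \right)} = 18 + 2 r$
$k{\left(N \right)} - 3713826 = \left(18 + 2 \frac{\left(31 - \sqrt{10}\right)^{2}}{4}\right) - 3713826 = \left(18 + \frac{\left(31 - \sqrt{10}\right)^{2}}{2}\right) - 3713826 = -3713808 + \frac{\left(31 - \sqrt{10}\right)^{2}}{2}$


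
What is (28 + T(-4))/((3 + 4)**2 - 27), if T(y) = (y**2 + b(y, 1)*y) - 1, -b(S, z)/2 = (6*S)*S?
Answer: 811/22 ≈ 36.864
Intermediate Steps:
b(S, z) = -12*S**2 (b(S, z) = -2*6*S*S = -12*S**2)
T(y) = -1 + y**2 - 12*y**3 (T(y) = (y**2 + (-12*y**2)*y) - 1 = (y**2 - 12*y**3) - 1 = -1 + y**2 - 12*y**3)
(28 + T(-4))/((3 + 4)**2 - 27) = (28 + (-1 + (-4)**2 - 12*(-4)**3))/((3 + 4)**2 - 27) = (28 + (-1 + 16 - 12*(-64)))/(7**2 - 27) = (28 + (-1 + 16 + 768))/(49 - 27) = (28 + 783)/22 = 811*(1/22) = 811/22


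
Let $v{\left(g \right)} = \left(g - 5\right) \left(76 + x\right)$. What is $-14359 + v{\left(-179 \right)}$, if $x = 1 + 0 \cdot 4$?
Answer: $-28527$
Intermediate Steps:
$x = 1$ ($x = 1 + 0 = 1$)
$v{\left(g \right)} = -385 + 77 g$ ($v{\left(g \right)} = \left(g - 5\right) \left(76 + 1\right) = \left(-5 + g\right) 77 = -385 + 77 g$)
$-14359 + v{\left(-179 \right)} = -14359 + \left(-385 + 77 \left(-179\right)\right) = -14359 - 14168 = -28527$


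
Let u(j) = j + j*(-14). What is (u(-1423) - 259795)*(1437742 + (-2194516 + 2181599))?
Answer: -343804573200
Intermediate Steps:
u(j) = -13*j (u(j) = j - 14*j = -13*j)
(u(-1423) - 259795)*(1437742 + (-2194516 + 2181599)) = (-13*(-1423) - 259795)*(1437742 + (-2194516 + 2181599)) = (18499 - 259795)*(1437742 - 12917) = -241296*1424825 = -343804573200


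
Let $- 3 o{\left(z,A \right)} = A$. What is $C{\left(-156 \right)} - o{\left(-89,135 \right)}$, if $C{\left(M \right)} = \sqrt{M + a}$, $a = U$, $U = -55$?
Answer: $45 + i \sqrt{211} \approx 45.0 + 14.526 i$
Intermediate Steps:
$o{\left(z,A \right)} = - \frac{A}{3}$
$a = -55$
$C{\left(M \right)} = \sqrt{-55 + M}$ ($C{\left(M \right)} = \sqrt{M - 55} = \sqrt{-55 + M}$)
$C{\left(-156 \right)} - o{\left(-89,135 \right)} = \sqrt{-55 - 156} - \left(- \frac{1}{3}\right) 135 = \sqrt{-211} - -45 = i \sqrt{211} + 45 = 45 + i \sqrt{211}$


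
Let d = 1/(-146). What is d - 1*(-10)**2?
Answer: -14601/146 ≈ -100.01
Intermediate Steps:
d = -1/146 ≈ -0.0068493
d - 1*(-10)**2 = -1/146 - 1*(-10)**2 = -1/146 - 1*100 = -1/146 - 100 = -14601/146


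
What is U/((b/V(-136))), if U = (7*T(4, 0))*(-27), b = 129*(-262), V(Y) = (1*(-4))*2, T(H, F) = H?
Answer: -1008/5633 ≈ -0.17895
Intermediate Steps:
V(Y) = -8 (V(Y) = -4*2 = -8)
b = -33798
U = -756 (U = (7*4)*(-27) = 28*(-27) = -756)
U/((b/V(-136))) = -756/((-33798/(-8))) = -756/((-33798*(-⅛))) = -756/16899/4 = -756*4/16899 = -1008/5633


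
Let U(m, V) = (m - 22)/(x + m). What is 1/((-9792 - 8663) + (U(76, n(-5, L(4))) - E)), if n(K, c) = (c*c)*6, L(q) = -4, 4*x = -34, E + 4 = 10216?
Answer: -5/143331 ≈ -3.4884e-5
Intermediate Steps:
E = 10212 (E = -4 + 10216 = 10212)
x = -17/2 (x = (1/4)*(-34) = -17/2 ≈ -8.5000)
n(K, c) = 6*c**2 (n(K, c) = c**2*6 = 6*c**2)
U(m, V) = (-22 + m)/(-17/2 + m) (U(m, V) = (m - 22)/(-17/2 + m) = (-22 + m)/(-17/2 + m))
1/((-9792 - 8663) + (U(76, n(-5, L(4))) - E)) = 1/((-9792 - 8663) + (2*(-22 + 76)/(-17 + 2*76) - 1*10212)) = 1/(-18455 + (2*54/(-17 + 152) - 10212)) = 1/(-18455 + (2*54/135 - 10212)) = 1/(-18455 + (2*(1/135)*54 - 10212)) = 1/(-18455 + (4/5 - 10212)) = 1/(-18455 - 51056/5) = 1/(-143331/5) = -5/143331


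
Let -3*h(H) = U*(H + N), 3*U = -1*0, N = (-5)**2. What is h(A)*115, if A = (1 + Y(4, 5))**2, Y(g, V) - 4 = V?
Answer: 0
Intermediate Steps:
Y(g, V) = 4 + V
N = 25
U = 0 (U = (-1*0)/3 = (1/3)*0 = 0)
A = 100 (A = (1 + (4 + 5))**2 = (1 + 9)**2 = 10**2 = 100)
h(H) = 0 (h(H) = -0*(H + 25) = -0*(25 + H) = -1/3*0 = 0)
h(A)*115 = 0*115 = 0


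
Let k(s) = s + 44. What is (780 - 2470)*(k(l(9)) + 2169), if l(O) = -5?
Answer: -3731520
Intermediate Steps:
k(s) = 44 + s
(780 - 2470)*(k(l(9)) + 2169) = (780 - 2470)*((44 - 5) + 2169) = -1690*(39 + 2169) = -1690*2208 = -3731520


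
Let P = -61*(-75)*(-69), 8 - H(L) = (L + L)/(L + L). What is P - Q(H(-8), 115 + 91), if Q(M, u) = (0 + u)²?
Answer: -358111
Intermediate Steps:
H(L) = 7 (H(L) = 8 - (L + L)/(L + L) = 8 - 2*L/(2*L) = 8 - 2*L*1/(2*L) = 8 - 1*1 = 8 - 1 = 7)
Q(M, u) = u²
P = -315675 (P = 4575*(-69) = -315675)
P - Q(H(-8), 115 + 91) = -315675 - (115 + 91)² = -315675 - 1*206² = -315675 - 1*42436 = -315675 - 42436 = -358111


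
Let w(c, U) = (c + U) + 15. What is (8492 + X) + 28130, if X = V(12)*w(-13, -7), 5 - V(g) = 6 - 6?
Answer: 36597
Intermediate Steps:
V(g) = 5 (V(g) = 5 - (6 - 6) = 5 - 1*0 = 5 + 0 = 5)
w(c, U) = 15 + U + c (w(c, U) = (U + c) + 15 = 15 + U + c)
X = -25 (X = 5*(15 - 7 - 13) = 5*(-5) = -25)
(8492 + X) + 28130 = (8492 - 25) + 28130 = 8467 + 28130 = 36597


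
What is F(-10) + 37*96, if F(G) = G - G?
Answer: 3552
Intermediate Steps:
F(G) = 0
F(-10) + 37*96 = 0 + 37*96 = 0 + 3552 = 3552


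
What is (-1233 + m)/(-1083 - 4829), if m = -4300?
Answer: 5533/5912 ≈ 0.93589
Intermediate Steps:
(-1233 + m)/(-1083 - 4829) = (-1233 - 4300)/(-1083 - 4829) = -5533/(-5912) = -5533*(-1/5912) = 5533/5912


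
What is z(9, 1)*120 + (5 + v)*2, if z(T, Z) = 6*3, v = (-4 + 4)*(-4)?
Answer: 2170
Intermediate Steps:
v = 0 (v = 0*(-4) = 0)
z(T, Z) = 18
z(9, 1)*120 + (5 + v)*2 = 18*120 + (5 + 0)*2 = 2160 + 5*2 = 2160 + 10 = 2170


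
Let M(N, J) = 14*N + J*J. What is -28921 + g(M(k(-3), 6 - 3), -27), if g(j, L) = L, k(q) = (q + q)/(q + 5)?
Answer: -28948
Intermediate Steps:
k(q) = 2*q/(5 + q) (k(q) = (2*q)/(5 + q) = 2*q/(5 + q))
M(N, J) = J**2 + 14*N (M(N, J) = 14*N + J**2 = J**2 + 14*N)
-28921 + g(M(k(-3), 6 - 3), -27) = -28921 - 27 = -28948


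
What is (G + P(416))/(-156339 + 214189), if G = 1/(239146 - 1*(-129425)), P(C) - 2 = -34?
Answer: -11794271/21321832350 ≈ -0.00055315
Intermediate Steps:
P(C) = -32 (P(C) = 2 - 34 = -32)
G = 1/368571 (G = 1/(239146 + 129425) = 1/368571 ≈ 2.7132e-6)
(G + P(416))/(-156339 + 214189) = (1/368571 - 32)/(-156339 + 214189) = -11794271/368571/57850 = -11794271/368571*1/57850 = -11794271/21321832350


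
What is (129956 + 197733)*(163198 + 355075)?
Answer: 169832361097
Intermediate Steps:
(129956 + 197733)*(163198 + 355075) = 327689*518273 = 169832361097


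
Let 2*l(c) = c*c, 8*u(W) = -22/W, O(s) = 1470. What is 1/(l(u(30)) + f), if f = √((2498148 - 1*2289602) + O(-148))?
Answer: -3484800/174195671025359 + 3317760000*√13126/174195671025359 ≈ 0.0021821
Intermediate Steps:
u(W) = -11/(4*W) (u(W) = (-22/W)/8 = -11/(4*W))
l(c) = c²/2 (l(c) = (c*c)/2 = c²/2)
f = 4*√13126 (f = √((2498148 - 1*2289602) + 1470) = √((2498148 - 2289602) + 1470) = √(208546 + 1470) = √210016 = 4*√13126 ≈ 458.27)
1/(l(u(30)) + f) = 1/((-11/4/30)²/2 + 4*√13126) = 1/((-11/4*1/30)²/2 + 4*√13126) = 1/((-11/120)²/2 + 4*√13126) = 1/((½)*(121/14400) + 4*√13126) = 1/(121/28800 + 4*√13126)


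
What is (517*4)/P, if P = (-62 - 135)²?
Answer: 2068/38809 ≈ 0.053287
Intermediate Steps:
P = 38809 (P = (-197)² = 38809)
(517*4)/P = (517*4)/38809 = 2068*(1/38809) = 2068/38809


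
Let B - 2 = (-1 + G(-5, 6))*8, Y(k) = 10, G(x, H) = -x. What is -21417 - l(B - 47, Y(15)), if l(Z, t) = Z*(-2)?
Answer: -21443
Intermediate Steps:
B = 34 (B = 2 + (-1 - 1*(-5))*8 = 2 + (-1 + 5)*8 = 2 + 4*8 = 2 + 32 = 34)
l(Z, t) = -2*Z
-21417 - l(B - 47, Y(15)) = -21417 - (-2)*(34 - 47) = -21417 - (-2)*(-13) = -21417 - 1*26 = -21417 - 26 = -21443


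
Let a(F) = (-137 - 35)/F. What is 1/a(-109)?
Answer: 109/172 ≈ 0.63372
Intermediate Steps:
a(F) = -172/F
1/a(-109) = 1/(-172/(-109)) = 1/(-172*(-1/109)) = 1/(172/109) = 109/172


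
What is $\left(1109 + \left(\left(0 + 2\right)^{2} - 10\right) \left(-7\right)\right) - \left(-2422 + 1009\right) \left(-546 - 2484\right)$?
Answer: $-4280239$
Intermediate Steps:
$\left(1109 + \left(\left(0 + 2\right)^{2} - 10\right) \left(-7\right)\right) - \left(-2422 + 1009\right) \left(-546 - 2484\right) = \left(1109 + \left(2^{2} - 10\right) \left(-7\right)\right) - \left(-1413\right) \left(-3030\right) = \left(1109 + \left(4 - 10\right) \left(-7\right)\right) - 4281390 = \left(1109 - -42\right) - 4281390 = \left(1109 + 42\right) - 4281390 = 1151 - 4281390 = -4280239$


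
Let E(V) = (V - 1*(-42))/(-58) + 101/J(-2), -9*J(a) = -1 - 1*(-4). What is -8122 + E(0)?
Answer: -244346/29 ≈ -8425.7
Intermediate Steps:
J(a) = -⅓ (J(a) = -(-1 - 1*(-4))/9 = -(-1 + 4)/9 = -⅑*3 = -⅓)
E(V) = -8808/29 - V/58 (E(V) = (V - 1*(-42))/(-58) + 101/(-⅓) = (V + 42)*(-1/58) + 101*(-3) = (42 + V)*(-1/58) - 303 = (-21/29 - V/58) - 303 = -8808/29 - V/58)
-8122 + E(0) = -8122 + (-8808/29 - 1/58*0) = -8122 + (-8808/29 + 0) = -8122 - 8808/29 = -244346/29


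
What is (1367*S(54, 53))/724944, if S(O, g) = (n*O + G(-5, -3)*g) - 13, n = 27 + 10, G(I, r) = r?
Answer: 113461/32952 ≈ 3.4432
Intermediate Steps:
n = 37
S(O, g) = -13 - 3*g + 37*O (S(O, g) = (37*O - 3*g) - 13 = (-3*g + 37*O) - 13 = -13 - 3*g + 37*O)
(1367*S(54, 53))/724944 = (1367*(-13 - 3*53 + 37*54))/724944 = (1367*(-13 - 159 + 1998))*(1/724944) = (1367*1826)*(1/724944) = 2496142*(1/724944) = 113461/32952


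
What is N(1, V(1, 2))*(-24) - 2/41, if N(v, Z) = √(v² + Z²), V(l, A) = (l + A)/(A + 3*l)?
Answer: -2/41 - 24*√34/5 ≈ -28.037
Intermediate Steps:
V(l, A) = (A + l)/(A + 3*l)
N(v, Z) = √(Z² + v²)
N(1, V(1, 2))*(-24) - 2/41 = √(((2 + 1)/(2 + 3*1))² + 1²)*(-24) - 2/41 = √((3/(2 + 3))² + 1)*(-24) - 2*1/41 = √((3/5)² + 1)*(-24) - 2/41 = √(((⅕)*3)² + 1)*(-24) - 2/41 = √((⅗)² + 1)*(-24) - 2/41 = √(9/25 + 1)*(-24) - 2/41 = √(34/25)*(-24) - 2/41 = (√34/5)*(-24) - 2/41 = -24*√34/5 - 2/41 = -2/41 - 24*√34/5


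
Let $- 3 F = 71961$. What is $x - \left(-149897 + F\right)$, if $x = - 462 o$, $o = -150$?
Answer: $243184$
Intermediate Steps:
$F = -23987$ ($F = \left(- \frac{1}{3}\right) 71961 = -23987$)
$x = 69300$ ($x = \left(-462\right) \left(-150\right) = 69300$)
$x - \left(-149897 + F\right) = 69300 + \left(149897 - -23987\right) = 69300 + \left(149897 + 23987\right) = 69300 + 173884 = 243184$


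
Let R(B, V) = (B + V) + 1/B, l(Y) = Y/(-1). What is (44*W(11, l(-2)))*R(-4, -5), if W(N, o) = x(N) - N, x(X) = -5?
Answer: 6512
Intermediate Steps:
l(Y) = -Y (l(Y) = Y*(-1) = -Y)
R(B, V) = B + V + 1/B
W(N, o) = -5 - N
(44*W(11, l(-2)))*R(-4, -5) = (44*(-5 - 1*11))*(-4 - 5 + 1/(-4)) = (44*(-5 - 11))*(-4 - 5 - 1/4) = (44*(-16))*(-37/4) = -704*(-37/4) = 6512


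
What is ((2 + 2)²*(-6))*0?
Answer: 0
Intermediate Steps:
((2 + 2)²*(-6))*0 = (4²*(-6))*0 = (16*(-6))*0 = -96*0 = 0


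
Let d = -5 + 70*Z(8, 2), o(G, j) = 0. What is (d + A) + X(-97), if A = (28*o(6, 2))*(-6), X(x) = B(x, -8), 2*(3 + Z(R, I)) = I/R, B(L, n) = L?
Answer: -1213/4 ≈ -303.25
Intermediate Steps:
Z(R, I) = -3 + I/(2*R) (Z(R, I) = -3 + (I/R)/2 = -3 + I/(2*R))
X(x) = x
A = 0 (A = (28*0)*(-6) = 0*(-6) = 0)
d = -825/4 (d = -5 + 70*(-3 + (½)*2/8) = -5 + 70*(-3 + (½)*2*(⅛)) = -5 + 70*(-3 + ⅛) = -5 + 70*(-23/8) = -5 - 805/4 = -825/4 ≈ -206.25)
(d + A) + X(-97) = (-825/4 + 0) - 97 = -825/4 - 97 = -1213/4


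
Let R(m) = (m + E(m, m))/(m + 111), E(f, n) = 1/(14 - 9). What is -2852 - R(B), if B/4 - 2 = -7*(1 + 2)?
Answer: -498721/175 ≈ -2849.8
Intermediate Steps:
E(f, n) = ⅕ (E(f, n) = 1/5 = ⅕)
B = -76 (B = 8 + 4*(-7*(1 + 2)) = 8 + 4*(-7*3) = 8 + 4*(-21) = 8 - 84 = -76)
R(m) = (⅕ + m)/(111 + m) (R(m) = (m + ⅕)/(m + 111) = (⅕ + m)/(111 + m))
-2852 - R(B) = -2852 - (⅕ - 76)/(111 - 76) = -2852 - (-379)/(35*5) = -2852 - 1*(-379/175) = -2852 + 379/175 = -498721/175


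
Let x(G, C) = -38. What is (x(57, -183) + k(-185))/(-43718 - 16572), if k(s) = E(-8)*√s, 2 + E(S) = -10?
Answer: 19/30145 + 6*I*√185/30145 ≈ 0.00063029 + 0.0027072*I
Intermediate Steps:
E(S) = -12 (E(S) = -2 - 10 = -12)
k(s) = -12*√s
(x(57, -183) + k(-185))/(-43718 - 16572) = (-38 - 12*I*√185)/(-43718 - 16572) = (-38 - 12*I*√185)/(-60290) = (-38 - 12*I*√185)*(-1/60290) = 19/30145 + 6*I*√185/30145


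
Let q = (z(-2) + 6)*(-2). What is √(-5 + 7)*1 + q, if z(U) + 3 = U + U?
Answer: 2 + √2 ≈ 3.4142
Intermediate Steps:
z(U) = -3 + 2*U (z(U) = -3 + (U + U) = -3 + 2*U)
q = 2 (q = ((-3 + 2*(-2)) + 6)*(-2) = ((-3 - 4) + 6)*(-2) = (-7 + 6)*(-2) = -1*(-2) = 2)
√(-5 + 7)*1 + q = √(-5 + 7)*1 + 2 = √2*1 + 2 = √2 + 2 = 2 + √2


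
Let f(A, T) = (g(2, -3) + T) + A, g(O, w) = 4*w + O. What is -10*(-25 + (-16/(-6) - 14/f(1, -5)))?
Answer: 640/3 ≈ 213.33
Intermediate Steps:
g(O, w) = O + 4*w
f(A, T) = -10 + A + T (f(A, T) = ((2 + 4*(-3)) + T) + A = ((2 - 12) + T) + A = (-10 + T) + A = -10 + A + T)
-10*(-25 + (-16/(-6) - 14/f(1, -5))) = -10*(-25 + (-16/(-6) - 14/(-10 + 1 - 5))) = -10*(-25 + (-16*(-⅙) - 14/(-14))) = -10*(-25 + (8/3 - 14*(-1/14))) = -10*(-25 + (8/3 + 1)) = -10*(-25 + 11/3) = -10*(-64/3) = 640/3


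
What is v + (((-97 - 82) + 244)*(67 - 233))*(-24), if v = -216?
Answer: 258744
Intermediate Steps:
v + (((-97 - 82) + 244)*(67 - 233))*(-24) = -216 + (((-97 - 82) + 244)*(67 - 233))*(-24) = -216 + ((-179 + 244)*(-166))*(-24) = -216 + (65*(-166))*(-24) = -216 - 10790*(-24) = -216 + 258960 = 258744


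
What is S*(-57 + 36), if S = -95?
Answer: 1995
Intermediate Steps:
S*(-57 + 36) = -95*(-57 + 36) = -95*(-21) = 1995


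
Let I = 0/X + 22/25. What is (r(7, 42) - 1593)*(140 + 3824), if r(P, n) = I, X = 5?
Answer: -157779092/25 ≈ -6.3112e+6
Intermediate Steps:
I = 22/25 (I = 0/5 + 22/25 = 0*(⅕) + 22*(1/25) = 0 + 22/25 = 22/25 ≈ 0.88000)
r(P, n) = 22/25
(r(7, 42) - 1593)*(140 + 3824) = (22/25 - 1593)*(140 + 3824) = -39803/25*3964 = -157779092/25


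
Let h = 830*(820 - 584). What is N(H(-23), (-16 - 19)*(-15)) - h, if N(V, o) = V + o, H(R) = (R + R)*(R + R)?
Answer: -193239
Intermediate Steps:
H(R) = 4*R² (H(R) = (2*R)*(2*R) = 4*R²)
h = 195880 (h = 830*236 = 195880)
N(H(-23), (-16 - 19)*(-15)) - h = (4*(-23)² + (-16 - 19)*(-15)) - 1*195880 = (4*529 - 35*(-15)) - 195880 = (2116 + 525) - 195880 = 2641 - 195880 = -193239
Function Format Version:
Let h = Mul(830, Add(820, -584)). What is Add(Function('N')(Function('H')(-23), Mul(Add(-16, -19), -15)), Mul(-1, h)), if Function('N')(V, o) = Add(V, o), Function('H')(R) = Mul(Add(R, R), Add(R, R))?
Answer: -193239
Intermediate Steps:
Function('H')(R) = Mul(4, Pow(R, 2)) (Function('H')(R) = Mul(Mul(2, R), Mul(2, R)) = Mul(4, Pow(R, 2)))
h = 195880 (h = Mul(830, 236) = 195880)
Add(Function('N')(Function('H')(-23), Mul(Add(-16, -19), -15)), Mul(-1, h)) = Add(Add(Mul(4, Pow(-23, 2)), Mul(Add(-16, -19), -15)), Mul(-1, 195880)) = Add(Add(Mul(4, 529), Mul(-35, -15)), -195880) = Add(Add(2116, 525), -195880) = Add(2641, -195880) = -193239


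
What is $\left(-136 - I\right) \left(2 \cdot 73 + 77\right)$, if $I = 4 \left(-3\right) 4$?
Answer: $-19624$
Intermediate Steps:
$I = -48$ ($I = \left(-12\right) 4 = -48$)
$\left(-136 - I\right) \left(2 \cdot 73 + 77\right) = \left(-136 - -48\right) \left(2 \cdot 73 + 77\right) = \left(-136 + 48\right) \left(146 + 77\right) = \left(-88\right) 223 = -19624$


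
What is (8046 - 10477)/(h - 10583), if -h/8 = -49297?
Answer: -2431/383793 ≈ -0.0063341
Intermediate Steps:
h = 394376 (h = -8*(-49297) = 394376)
(8046 - 10477)/(h - 10583) = (8046 - 10477)/(394376 - 10583) = -2431/383793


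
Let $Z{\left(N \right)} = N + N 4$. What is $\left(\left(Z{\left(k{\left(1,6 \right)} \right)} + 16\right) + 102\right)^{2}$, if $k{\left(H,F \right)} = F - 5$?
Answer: $15129$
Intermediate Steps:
$k{\left(H,F \right)} = -5 + F$
$Z{\left(N \right)} = 5 N$ ($Z{\left(N \right)} = N + 4 N = 5 N$)
$\left(\left(Z{\left(k{\left(1,6 \right)} \right)} + 16\right) + 102\right)^{2} = \left(\left(5 \left(-5 + 6\right) + 16\right) + 102\right)^{2} = \left(\left(5 \cdot 1 + 16\right) + 102\right)^{2} = \left(\left(5 + 16\right) + 102\right)^{2} = \left(21 + 102\right)^{2} = 123^{2} = 15129$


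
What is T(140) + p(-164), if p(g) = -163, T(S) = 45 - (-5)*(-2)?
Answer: -128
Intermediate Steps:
T(S) = 35 (T(S) = 45 - 1*10 = 45 - 10 = 35)
T(140) + p(-164) = 35 - 163 = -128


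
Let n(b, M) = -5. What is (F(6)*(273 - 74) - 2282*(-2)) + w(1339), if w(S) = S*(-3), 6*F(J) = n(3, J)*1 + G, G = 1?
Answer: 1243/3 ≈ 414.33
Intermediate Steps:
F(J) = -2/3 (F(J) = (-5*1 + 1)/6 = (-5 + 1)/6 = (1/6)*(-4) = -2/3)
w(S) = -3*S
(F(6)*(273 - 74) - 2282*(-2)) + w(1339) = (-2*(273 - 74)/3 - 2282*(-2)) - 3*1339 = (-2/3*199 + 4564) - 4017 = (-398/3 + 4564) - 4017 = 13294/3 - 4017 = 1243/3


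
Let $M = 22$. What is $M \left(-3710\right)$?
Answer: $-81620$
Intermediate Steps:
$M \left(-3710\right) = 22 \left(-3710\right) = -81620$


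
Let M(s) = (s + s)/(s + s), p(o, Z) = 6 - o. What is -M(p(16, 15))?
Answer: -1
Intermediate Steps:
M(s) = 1 (M(s) = (2*s)/((2*s)) = (2*s)*(1/(2*s)) = 1)
-M(p(16, 15)) = -1*1 = -1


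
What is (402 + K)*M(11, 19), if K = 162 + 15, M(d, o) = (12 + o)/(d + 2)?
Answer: 17949/13 ≈ 1380.7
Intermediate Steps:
M(d, o) = (12 + o)/(2 + d)
K = 177
(402 + K)*M(11, 19) = (402 + 177)*((12 + 19)/(2 + 11)) = 579*(31/13) = 17949/13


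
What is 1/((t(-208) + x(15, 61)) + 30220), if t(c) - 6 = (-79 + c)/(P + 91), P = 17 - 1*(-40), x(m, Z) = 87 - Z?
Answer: 148/4477009 ≈ 3.3058e-5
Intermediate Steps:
P = 57 (P = 17 + 40 = 57)
t(c) = 809/148 + c/148 (t(c) = 6 + (-79 + c)/(57 + 91) = 6 + (-79 + c)/148 = 6 + (-79 + c)*(1/148) = 6 + (-79/148 + c/148) = 809/148 + c/148)
1/((t(-208) + x(15, 61)) + 30220) = 1/(((809/148 + (1/148)*(-208)) + (87 - 1*61)) + 30220) = 1/(((809/148 - 52/37) + (87 - 61)) + 30220) = 1/((601/148 + 26) + 30220) = 1/(4449/148 + 30220) = 1/(4477009/148) = 148/4477009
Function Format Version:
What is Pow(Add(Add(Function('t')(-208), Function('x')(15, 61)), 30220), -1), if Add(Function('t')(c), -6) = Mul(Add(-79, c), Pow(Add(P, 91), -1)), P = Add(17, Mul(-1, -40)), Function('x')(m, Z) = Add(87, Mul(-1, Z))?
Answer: Rational(148, 4477009) ≈ 3.3058e-5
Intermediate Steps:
P = 57 (P = Add(17, 40) = 57)
Function('t')(c) = Add(Rational(809, 148), Mul(Rational(1, 148), c)) (Function('t')(c) = Add(6, Mul(Add(-79, c), Pow(Add(57, 91), -1))) = Add(6, Mul(Add(-79, c), Pow(148, -1))) = Add(6, Mul(Add(-79, c), Rational(1, 148))) = Add(6, Add(Rational(-79, 148), Mul(Rational(1, 148), c))) = Add(Rational(809, 148), Mul(Rational(1, 148), c)))
Pow(Add(Add(Function('t')(-208), Function('x')(15, 61)), 30220), -1) = Pow(Add(Add(Add(Rational(809, 148), Mul(Rational(1, 148), -208)), Add(87, Mul(-1, 61))), 30220), -1) = Pow(Add(Add(Add(Rational(809, 148), Rational(-52, 37)), Add(87, -61)), 30220), -1) = Pow(Add(Add(Rational(601, 148), 26), 30220), -1) = Pow(Add(Rational(4449, 148), 30220), -1) = Pow(Rational(4477009, 148), -1) = Rational(148, 4477009)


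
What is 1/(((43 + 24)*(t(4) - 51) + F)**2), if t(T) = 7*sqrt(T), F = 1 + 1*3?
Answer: 1/6125625 ≈ 1.6325e-7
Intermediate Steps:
F = 4 (F = 1 + 3 = 4)
1/(((43 + 24)*(t(4) - 51) + F)**2) = 1/(((43 + 24)*(7*sqrt(4) - 51) + 4)**2) = 1/((67*(7*2 - 51) + 4)**2) = 1/((67*(14 - 51) + 4)**2) = 1/((67*(-37) + 4)**2) = 1/((-2479 + 4)**2) = 1/((-2475)**2) = 1/6125625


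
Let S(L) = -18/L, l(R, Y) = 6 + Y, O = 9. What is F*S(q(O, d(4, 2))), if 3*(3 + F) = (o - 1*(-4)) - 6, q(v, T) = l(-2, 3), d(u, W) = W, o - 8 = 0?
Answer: 2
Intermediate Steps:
o = 8 (o = 8 + 0 = 8)
q(v, T) = 9 (q(v, T) = 6 + 3 = 9)
F = -1 (F = -3 + ((8 - 1*(-4)) - 6)/3 = -3 + ((8 + 4) - 6)/3 = -3 + (12 - 6)/3 = -3 + (1/3)*6 = -3 + 2 = -1)
F*S(q(O, d(4, 2))) = -(-18)/9 = -1*(-2) = 2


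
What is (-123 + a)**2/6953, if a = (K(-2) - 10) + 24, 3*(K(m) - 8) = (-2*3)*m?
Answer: 9409/6953 ≈ 1.3532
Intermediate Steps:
K(m) = 8 - 2*m (K(m) = 8 + ((-2*3)*m)/3 = 8 + (-6*m)/3 = 8 - 2*m)
a = 26 (a = ((8 - 2*(-2)) - 10) + 24 = ((8 + 4) - 10) + 24 = (12 - 10) + 24 = 2 + 24 = 26)
(-123 + a)**2/6953 = (-123 + 26)**2/6953 = (-97)**2*(1/6953) = 9409*(1/6953) = 9409/6953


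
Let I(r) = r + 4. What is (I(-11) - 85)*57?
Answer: -5244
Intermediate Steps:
I(r) = 4 + r
(I(-11) - 85)*57 = ((4 - 11) - 85)*57 = (-7 - 85)*57 = -92*57 = -5244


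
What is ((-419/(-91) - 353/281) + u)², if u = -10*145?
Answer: 1368432774767556/653876041 ≈ 2.0928e+6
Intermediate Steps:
u = -1450
((-419/(-91) - 353/281) + u)² = ((-419/(-91) - 353/281) - 1450)² = ((-419*(-1/91) - 353*1/281) - 1450)² = ((419/91 - 353/281) - 1450)² = (85616/25571 - 1450)² = (-36992334/25571)² = 1368432774767556/653876041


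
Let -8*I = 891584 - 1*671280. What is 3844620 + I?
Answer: 3817082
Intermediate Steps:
I = -27538 (I = -(891584 - 1*671280)/8 = -(891584 - 671280)/8 = -⅛*220304 = -27538)
3844620 + I = 3844620 - 27538 = 3817082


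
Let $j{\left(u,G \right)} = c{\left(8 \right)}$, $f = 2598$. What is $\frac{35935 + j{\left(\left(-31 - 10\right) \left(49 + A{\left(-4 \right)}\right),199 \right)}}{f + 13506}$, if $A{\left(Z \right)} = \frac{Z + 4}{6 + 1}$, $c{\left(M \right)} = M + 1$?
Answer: $\frac{4493}{2013} \approx 2.232$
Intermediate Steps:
$c{\left(M \right)} = 1 + M$
$A{\left(Z \right)} = \frac{4}{7} + \frac{Z}{7}$ ($A{\left(Z \right)} = \frac{4 + Z}{7} = \left(4 + Z\right) \frac{1}{7} = \frac{4}{7} + \frac{Z}{7}$)
$j{\left(u,G \right)} = 9$ ($j{\left(u,G \right)} = 1 + 8 = 9$)
$\frac{35935 + j{\left(\left(-31 - 10\right) \left(49 + A{\left(-4 \right)}\right),199 \right)}}{f + 13506} = \frac{35935 + 9}{2598 + 13506} = \frac{35944}{16104} = 35944 \cdot \frac{1}{16104} = \frac{4493}{2013}$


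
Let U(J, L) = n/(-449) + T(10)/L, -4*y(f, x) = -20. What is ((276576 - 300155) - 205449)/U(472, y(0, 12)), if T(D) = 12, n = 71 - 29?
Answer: -257083930/2589 ≈ -99299.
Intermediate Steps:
n = 42
y(f, x) = 5 (y(f, x) = -¼*(-20) = 5)
U(J, L) = -42/449 + 12/L (U(J, L) = 42/(-449) + 12/L = 42*(-1/449) + 12/L = -42/449 + 12/L)
((276576 - 300155) - 205449)/U(472, y(0, 12)) = ((276576 - 300155) - 205449)/(-42/449 + 12/5) = (-23579 - 205449)/(-42/449 + 12*(⅕)) = -229028/(-42/449 + 12/5) = -229028/5178/2245 = -229028*2245/5178 = -257083930/2589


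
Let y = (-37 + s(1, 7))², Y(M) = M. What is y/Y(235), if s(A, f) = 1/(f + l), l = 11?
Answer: 88445/15228 ≈ 5.8081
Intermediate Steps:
s(A, f) = 1/(11 + f) (s(A, f) = 1/(f + 11) = 1/(11 + f))
y = 442225/324 (y = (-37 + 1/(11 + 7))² = (-37 + 1/18)² = (-665/18)² = 442225/324 ≈ 1364.9)
y/Y(235) = (442225/324)/235 = (442225/324)*(1/235) = 88445/15228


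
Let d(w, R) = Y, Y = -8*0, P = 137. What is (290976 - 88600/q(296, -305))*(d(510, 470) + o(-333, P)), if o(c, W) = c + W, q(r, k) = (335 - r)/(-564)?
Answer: -4006139648/13 ≈ -3.0816e+8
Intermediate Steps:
q(r, k) = -335/564 + r/564 (q(r, k) = (335 - r)*(-1/564) = -335/564 + r/564)
Y = 0
d(w, R) = 0
o(c, W) = W + c
(290976 - 88600/q(296, -305))*(d(510, 470) + o(-333, P)) = (290976 - 88600/(-335/564 + (1/564)*296))*(0 + (137 - 333)) = (290976 - 88600/(-335/564 + 74/141))*(0 - 196) = (290976 - 88600/(-13/188))*(-196) = (290976 - 88600*(-188/13))*(-196) = (290976 + 16656800/13)*(-196) = (20439488/13)*(-196) = -4006139648/13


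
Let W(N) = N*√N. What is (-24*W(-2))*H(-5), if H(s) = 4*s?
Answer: -960*I*√2 ≈ -1357.6*I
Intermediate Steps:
W(N) = N^(3/2)
(-24*W(-2))*H(-5) = (-(-48)*I*√2)*(4*(-5)) = -(-48)*I*√2*(-20) = (48*I*√2)*(-20) = -960*I*√2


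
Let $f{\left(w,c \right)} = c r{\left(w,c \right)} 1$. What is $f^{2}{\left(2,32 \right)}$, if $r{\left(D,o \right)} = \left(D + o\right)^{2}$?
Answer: $1368408064$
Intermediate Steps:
$f{\left(w,c \right)} = c \left(c + w\right)^{2}$ ($f{\left(w,c \right)} = c \left(w + c\right)^{2} \cdot 1 = c \left(c + w\right)^{2} \cdot 1 = c \left(c + w\right)^{2}$)
$f^{2}{\left(2,32 \right)} = \left(32 \left(32 + 2\right)^{2}\right)^{2} = \left(32 \cdot 34^{2}\right)^{2} = \left(32 \cdot 1156\right)^{2} = 36992^{2} = 1368408064$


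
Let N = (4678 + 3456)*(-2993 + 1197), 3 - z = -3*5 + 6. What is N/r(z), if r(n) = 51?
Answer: -14608664/51 ≈ -2.8644e+5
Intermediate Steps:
z = 12 (z = 3 - (-3*5 + 6) = 3 - (-15 + 6) = 3 - 1*(-9) = 3 + 9 = 12)
N = -14608664 (N = 8134*(-1796) = -14608664)
N/r(z) = -14608664/51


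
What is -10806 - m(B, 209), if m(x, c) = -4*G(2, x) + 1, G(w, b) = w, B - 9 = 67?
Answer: -10799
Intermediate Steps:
B = 76 (B = 9 + 67 = 76)
m(x, c) = -7 (m(x, c) = -4*2 + 1 = -8 + 1 = -7)
-10806 - m(B, 209) = -10806 - 1*(-7) = -10806 + 7 = -10799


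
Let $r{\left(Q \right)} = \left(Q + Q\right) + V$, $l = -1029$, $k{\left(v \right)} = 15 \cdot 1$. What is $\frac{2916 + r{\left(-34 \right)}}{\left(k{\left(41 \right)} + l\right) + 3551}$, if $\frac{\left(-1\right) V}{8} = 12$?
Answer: $\frac{64}{59} \approx 1.0847$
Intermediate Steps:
$k{\left(v \right)} = 15$
$V = -96$ ($V = \left(-8\right) 12 = -96$)
$r{\left(Q \right)} = -96 + 2 Q$ ($r{\left(Q \right)} = \left(Q + Q\right) - 96 = 2 Q - 96 = -96 + 2 Q$)
$\frac{2916 + r{\left(-34 \right)}}{\left(k{\left(41 \right)} + l\right) + 3551} = \frac{2916 + \left(-96 + 2 \left(-34\right)\right)}{\left(15 - 1029\right) + 3551} = \frac{2916 - 164}{-1014 + 3551} = \frac{2916 - 164}{2537} = 2752 \cdot \frac{1}{2537} = \frac{64}{59}$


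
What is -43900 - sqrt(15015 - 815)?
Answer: -43900 - 10*sqrt(142) ≈ -44019.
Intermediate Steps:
-43900 - sqrt(15015 - 815) = -43900 - sqrt(14200) = -43900 - 10*sqrt(142)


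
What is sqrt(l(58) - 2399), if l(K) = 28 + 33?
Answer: I*sqrt(2338) ≈ 48.353*I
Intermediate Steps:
l(K) = 61
sqrt(l(58) - 2399) = sqrt(61 - 2399) = sqrt(-2338) = I*sqrt(2338)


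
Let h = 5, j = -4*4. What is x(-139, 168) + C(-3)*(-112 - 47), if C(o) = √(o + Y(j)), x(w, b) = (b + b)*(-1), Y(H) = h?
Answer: -336 - 159*√2 ≈ -560.86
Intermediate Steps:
j = -16
Y(H) = 5
x(w, b) = -2*b (x(w, b) = (2*b)*(-1) = -2*b)
C(o) = √(5 + o) (C(o) = √(o + 5) = √(5 + o))
x(-139, 168) + C(-3)*(-112 - 47) = -2*168 + √(5 - 3)*(-112 - 47) = -336 + √2*(-159) = -336 - 159*√2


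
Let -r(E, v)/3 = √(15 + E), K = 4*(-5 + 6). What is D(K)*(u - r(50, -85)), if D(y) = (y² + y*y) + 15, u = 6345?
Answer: 298215 + 141*√65 ≈ 2.9935e+5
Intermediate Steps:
K = 4 (K = 4*1 = 4)
r(E, v) = -3*√(15 + E)
D(y) = 15 + 2*y² (D(y) = (y² + y²) + 15 = 2*y² + 15 = 15 + 2*y²)
D(K)*(u - r(50, -85)) = (15 + 2*4²)*(6345 - (-3)*√(15 + 50)) = (15 + 2*16)*(6345 - (-3)*√65) = (15 + 32)*(6345 + 3*√65) = 47*(6345 + 3*√65) = 298215 + 141*√65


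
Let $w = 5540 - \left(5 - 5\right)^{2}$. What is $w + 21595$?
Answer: $27135$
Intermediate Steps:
$w = 5540$ ($w = 5540 - 0^{2} = 5540 - 0 = 5540 + 0 = 5540$)
$w + 21595 = 5540 + 21595 = 27135$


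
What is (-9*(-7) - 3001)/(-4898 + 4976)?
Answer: -113/3 ≈ -37.667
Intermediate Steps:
(-9*(-7) - 3001)/(-4898 + 4976) = (63 - 3001)/78 = -2938*1/78 = -113/3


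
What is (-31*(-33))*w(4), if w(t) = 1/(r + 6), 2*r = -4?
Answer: 1023/4 ≈ 255.75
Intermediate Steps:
r = -2 (r = (½)*(-4) = -2)
w(t) = ¼ (w(t) = 1/(-2 + 6) = 1/4 = ¼)
(-31*(-33))*w(4) = -31*(-33)*(¼) = 1023*(¼) = 1023/4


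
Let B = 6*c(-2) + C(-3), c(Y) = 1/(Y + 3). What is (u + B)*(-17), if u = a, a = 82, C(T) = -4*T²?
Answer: -884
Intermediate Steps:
c(Y) = 1/(3 + Y)
u = 82
B = -30 (B = 6/(3 - 2) - 4*(-3)² = 6/1 - 4*9 = 6*1 - 36 = 6 - 36 = -30)
(u + B)*(-17) = (82 - 30)*(-17) = 52*(-17) = -884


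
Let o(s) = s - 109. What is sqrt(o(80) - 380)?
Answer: I*sqrt(409) ≈ 20.224*I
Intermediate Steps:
o(s) = -109 + s
sqrt(o(80) - 380) = sqrt((-109 + 80) - 380) = sqrt(-29 - 380) = sqrt(-409) = I*sqrt(409)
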